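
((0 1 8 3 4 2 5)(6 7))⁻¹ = (0 5 2 4 3 8 1)(6 7)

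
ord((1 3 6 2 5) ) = 5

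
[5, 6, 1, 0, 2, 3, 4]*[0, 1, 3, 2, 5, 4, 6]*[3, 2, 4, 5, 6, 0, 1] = [6, 1, 2, 3, 5, 4, 0]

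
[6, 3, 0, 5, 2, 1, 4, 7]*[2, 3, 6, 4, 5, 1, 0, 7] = [0, 4, 2, 1, 6, 3, 5, 7]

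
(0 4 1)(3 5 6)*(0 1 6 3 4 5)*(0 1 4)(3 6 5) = (0 3 1 4 5 6)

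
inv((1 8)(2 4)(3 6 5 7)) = (1 8)(2 4)(3 7 5 6)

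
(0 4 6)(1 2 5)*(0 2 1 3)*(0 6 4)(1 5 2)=(1 5 3 6)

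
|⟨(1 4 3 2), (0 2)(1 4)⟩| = 20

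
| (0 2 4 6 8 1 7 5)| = 8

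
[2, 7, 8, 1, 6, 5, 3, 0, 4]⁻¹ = [7, 3, 0, 6, 8, 5, 4, 1, 2]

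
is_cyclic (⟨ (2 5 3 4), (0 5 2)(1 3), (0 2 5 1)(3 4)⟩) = no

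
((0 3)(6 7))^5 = (0 3)(6 7)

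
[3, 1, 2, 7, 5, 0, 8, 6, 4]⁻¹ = [5, 1, 2, 0, 8, 4, 7, 3, 6]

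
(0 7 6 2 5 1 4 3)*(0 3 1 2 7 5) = (0 5 2)(1 4)(6 7)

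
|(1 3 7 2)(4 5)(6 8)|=4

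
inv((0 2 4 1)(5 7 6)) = (0 1 4 2)(5 6 7)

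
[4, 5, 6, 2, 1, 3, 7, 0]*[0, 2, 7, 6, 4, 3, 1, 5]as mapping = [0→4, 1→3, 2→1, 3→7, 4→2, 5→6, 6→5, 7→0]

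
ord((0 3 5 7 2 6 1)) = 7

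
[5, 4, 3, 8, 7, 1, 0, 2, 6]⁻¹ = [6, 5, 7, 2, 1, 0, 8, 4, 3]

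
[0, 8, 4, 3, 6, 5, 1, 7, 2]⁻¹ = [0, 6, 8, 3, 2, 5, 4, 7, 1]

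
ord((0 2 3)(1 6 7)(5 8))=6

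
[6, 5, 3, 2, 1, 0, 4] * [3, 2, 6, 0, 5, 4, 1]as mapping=[0→1, 1→4, 2→0, 3→6, 4→2, 5→3, 6→5]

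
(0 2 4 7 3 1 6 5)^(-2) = (0 6 3 4)(1 7 2 5)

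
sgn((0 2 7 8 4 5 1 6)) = -1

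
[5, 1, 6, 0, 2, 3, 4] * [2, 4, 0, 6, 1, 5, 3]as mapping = [0→5, 1→4, 2→3, 3→2, 4→0, 5→6, 6→1]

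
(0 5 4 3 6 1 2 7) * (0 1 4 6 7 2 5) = (1 5 6 4 3 7)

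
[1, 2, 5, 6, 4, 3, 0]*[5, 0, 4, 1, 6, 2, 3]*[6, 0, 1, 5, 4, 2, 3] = [6, 4, 1, 5, 3, 0, 2]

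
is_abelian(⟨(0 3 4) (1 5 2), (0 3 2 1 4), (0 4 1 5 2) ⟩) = no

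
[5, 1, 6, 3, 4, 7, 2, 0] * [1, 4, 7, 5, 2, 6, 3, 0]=[6, 4, 3, 5, 2, 0, 7, 1]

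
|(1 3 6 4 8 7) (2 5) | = 6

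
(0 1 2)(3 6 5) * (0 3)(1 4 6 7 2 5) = (0 4 6 1 5)(2 3 7)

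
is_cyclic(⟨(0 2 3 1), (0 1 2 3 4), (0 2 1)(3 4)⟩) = no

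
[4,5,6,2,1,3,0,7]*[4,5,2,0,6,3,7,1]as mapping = [0→6,1→3,2→7,3→2,4→5,5→0,6→4,7→1]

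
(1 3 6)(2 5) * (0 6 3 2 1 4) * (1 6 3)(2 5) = (0 3 1 5 6 4)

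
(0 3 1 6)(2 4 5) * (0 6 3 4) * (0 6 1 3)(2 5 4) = (0 2 6 1)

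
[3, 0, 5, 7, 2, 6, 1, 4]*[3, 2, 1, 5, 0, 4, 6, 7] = [5, 3, 4, 7, 1, 6, 2, 0]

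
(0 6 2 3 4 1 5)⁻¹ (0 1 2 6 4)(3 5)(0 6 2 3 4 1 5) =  (0 4)(1 6 5 3 2)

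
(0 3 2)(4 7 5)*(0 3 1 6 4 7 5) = (0 1 6 4 5 7)(2 3)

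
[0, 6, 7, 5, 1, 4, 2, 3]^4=[0, 3, 4, 6, 7, 2, 5, 1]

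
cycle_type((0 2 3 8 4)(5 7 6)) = 3.5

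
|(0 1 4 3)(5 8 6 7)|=4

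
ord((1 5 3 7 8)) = 5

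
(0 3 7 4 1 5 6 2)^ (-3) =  (0 5 7 2 1 3 6 4)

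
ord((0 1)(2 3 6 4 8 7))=6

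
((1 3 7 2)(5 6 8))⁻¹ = (1 2 7 3)(5 8 6)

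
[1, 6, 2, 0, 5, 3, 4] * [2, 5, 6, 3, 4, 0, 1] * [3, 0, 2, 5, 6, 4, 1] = [4, 0, 1, 2, 3, 5, 6]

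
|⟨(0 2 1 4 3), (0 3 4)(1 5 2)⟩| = 60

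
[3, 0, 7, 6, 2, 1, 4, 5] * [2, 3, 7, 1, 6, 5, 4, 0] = [1, 2, 0, 4, 7, 3, 6, 5]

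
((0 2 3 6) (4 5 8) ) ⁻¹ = (0 6 3 2) (4 8 5) 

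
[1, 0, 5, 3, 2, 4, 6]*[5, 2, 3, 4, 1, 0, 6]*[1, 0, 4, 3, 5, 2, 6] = [4, 2, 1, 5, 3, 0, 6]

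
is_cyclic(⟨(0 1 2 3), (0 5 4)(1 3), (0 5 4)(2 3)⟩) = no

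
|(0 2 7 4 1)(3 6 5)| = 15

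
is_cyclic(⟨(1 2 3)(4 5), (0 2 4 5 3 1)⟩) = no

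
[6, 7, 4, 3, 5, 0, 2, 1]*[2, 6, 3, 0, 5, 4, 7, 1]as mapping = [0→7, 1→1, 2→5, 3→0, 4→4, 5→2, 6→3, 7→6]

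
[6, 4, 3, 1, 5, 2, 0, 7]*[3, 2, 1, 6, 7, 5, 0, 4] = [0, 7, 6, 2, 5, 1, 3, 4]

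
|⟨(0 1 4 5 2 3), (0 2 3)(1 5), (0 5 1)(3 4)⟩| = 720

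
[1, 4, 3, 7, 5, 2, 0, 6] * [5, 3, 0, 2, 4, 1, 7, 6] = [3, 4, 2, 6, 1, 0, 5, 7]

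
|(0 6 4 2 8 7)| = 6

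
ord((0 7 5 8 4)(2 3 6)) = 15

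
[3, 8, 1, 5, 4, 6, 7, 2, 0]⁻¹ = [8, 2, 7, 0, 4, 3, 5, 6, 1]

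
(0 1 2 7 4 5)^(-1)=(0 5 4 7 2 1)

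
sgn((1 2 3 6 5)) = 1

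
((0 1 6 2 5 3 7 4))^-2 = (0 7 5 6)(1 4 3 2)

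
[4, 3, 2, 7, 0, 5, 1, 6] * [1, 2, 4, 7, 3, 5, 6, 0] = [3, 7, 4, 0, 1, 5, 2, 6]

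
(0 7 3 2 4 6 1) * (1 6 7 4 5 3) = (0 4 7 1)(2 5 3)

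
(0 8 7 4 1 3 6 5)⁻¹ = (0 5 6 3 1 4 7 8)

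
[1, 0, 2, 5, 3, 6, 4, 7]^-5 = [1, 0, 2, 4, 6, 3, 5, 7]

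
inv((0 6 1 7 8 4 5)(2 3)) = (0 5 4 8 7 1 6)(2 3)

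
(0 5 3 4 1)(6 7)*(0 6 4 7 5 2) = (0 2)(1 6 5 3 7 4)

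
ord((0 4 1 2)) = 4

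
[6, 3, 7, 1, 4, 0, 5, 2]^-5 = [6, 3, 7, 1, 4, 0, 5, 2]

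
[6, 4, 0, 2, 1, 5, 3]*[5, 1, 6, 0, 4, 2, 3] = [3, 4, 5, 6, 1, 2, 0]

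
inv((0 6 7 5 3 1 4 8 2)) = (0 2 8 4 1 3 5 7 6)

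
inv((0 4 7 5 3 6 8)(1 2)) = (0 8 6 3 5 7 4)(1 2)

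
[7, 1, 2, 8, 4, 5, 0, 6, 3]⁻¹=[6, 1, 2, 8, 4, 5, 7, 0, 3]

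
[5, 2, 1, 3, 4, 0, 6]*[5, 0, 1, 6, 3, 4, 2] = [4, 1, 0, 6, 3, 5, 2]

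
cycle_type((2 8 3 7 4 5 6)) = 7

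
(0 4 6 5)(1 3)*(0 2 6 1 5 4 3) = (0 3 5 2 6 4 1)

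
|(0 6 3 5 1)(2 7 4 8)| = 20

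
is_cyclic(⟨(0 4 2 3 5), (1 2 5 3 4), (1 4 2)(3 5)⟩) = no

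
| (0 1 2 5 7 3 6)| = 7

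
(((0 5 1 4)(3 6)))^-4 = ()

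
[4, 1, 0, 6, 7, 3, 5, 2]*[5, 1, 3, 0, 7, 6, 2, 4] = [7, 1, 5, 2, 4, 0, 6, 3]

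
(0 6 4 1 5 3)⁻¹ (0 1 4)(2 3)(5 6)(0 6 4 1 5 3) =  (0 2)(1 6 5)(3 4)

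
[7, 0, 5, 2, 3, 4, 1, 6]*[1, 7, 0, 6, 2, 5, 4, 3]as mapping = [0→3, 1→1, 2→5, 3→0, 4→6, 5→2, 6→7, 7→4]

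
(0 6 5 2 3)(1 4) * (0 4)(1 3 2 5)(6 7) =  (0 7 6 1)(3 4)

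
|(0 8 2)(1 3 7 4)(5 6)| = 12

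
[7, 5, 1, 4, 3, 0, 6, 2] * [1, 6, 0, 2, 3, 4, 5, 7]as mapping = [0→7, 1→4, 2→6, 3→3, 4→2, 5→1, 6→5, 7→0]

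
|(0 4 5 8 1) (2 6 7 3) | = 20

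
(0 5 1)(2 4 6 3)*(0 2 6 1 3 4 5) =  (1 2 5 3 6 4)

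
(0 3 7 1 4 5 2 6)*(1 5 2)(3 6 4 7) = (0 6)(1 7 5)(2 4)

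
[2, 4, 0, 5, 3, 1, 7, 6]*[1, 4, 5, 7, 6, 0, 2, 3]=[5, 6, 1, 0, 7, 4, 3, 2]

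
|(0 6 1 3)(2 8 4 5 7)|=20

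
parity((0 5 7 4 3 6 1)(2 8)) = odd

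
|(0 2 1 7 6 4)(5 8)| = 6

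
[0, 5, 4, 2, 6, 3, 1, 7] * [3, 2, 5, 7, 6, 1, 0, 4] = [3, 1, 6, 5, 0, 7, 2, 4]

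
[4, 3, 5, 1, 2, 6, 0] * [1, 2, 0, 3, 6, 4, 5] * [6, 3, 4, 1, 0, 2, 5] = [5, 1, 0, 4, 6, 2, 3]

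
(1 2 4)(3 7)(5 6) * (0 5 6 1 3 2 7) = (0 5 1 7 2 4 3)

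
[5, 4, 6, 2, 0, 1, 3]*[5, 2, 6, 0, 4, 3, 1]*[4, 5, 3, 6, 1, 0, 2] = [6, 1, 5, 2, 0, 3, 4]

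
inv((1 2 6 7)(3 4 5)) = (1 7 6 2)(3 5 4)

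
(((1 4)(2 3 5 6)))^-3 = (1 4)(2 3 5 6)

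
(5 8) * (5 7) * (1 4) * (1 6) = (1 4 6)(5 8 7)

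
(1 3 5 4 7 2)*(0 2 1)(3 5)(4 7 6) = (0 2)(1 5 7)(4 6)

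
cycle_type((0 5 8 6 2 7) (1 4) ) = 2.6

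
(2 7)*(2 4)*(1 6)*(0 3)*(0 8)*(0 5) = (0 3 8 5)(1 6)(2 7 4)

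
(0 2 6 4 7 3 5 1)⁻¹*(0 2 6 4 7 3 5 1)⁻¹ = (0 5 7 6)(1 3 4 2)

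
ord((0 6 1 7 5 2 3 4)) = 8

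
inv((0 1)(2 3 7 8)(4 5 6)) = (0 1)(2 8 7 3)(4 6 5)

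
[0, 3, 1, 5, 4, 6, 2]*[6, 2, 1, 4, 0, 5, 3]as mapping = [0→6, 1→4, 2→2, 3→5, 4→0, 5→3, 6→1]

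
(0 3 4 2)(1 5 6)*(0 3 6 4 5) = (0 6 1)(2 3 5 4)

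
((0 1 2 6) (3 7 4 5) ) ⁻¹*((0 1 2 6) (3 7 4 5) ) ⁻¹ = (0 2) (1 6) (3 4) (5 7) 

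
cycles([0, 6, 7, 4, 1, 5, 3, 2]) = (1 6 3 4)(2 7)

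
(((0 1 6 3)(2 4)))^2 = (0 6)(1 3)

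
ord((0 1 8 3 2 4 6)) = 7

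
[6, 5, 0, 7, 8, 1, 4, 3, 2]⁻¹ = [2, 5, 8, 7, 6, 1, 0, 3, 4]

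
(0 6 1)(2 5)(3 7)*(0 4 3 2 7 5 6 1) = (0 1 4 3 5 7 2 6)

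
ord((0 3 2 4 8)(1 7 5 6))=20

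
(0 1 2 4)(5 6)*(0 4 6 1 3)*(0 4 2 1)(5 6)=(0 3 4 2 5)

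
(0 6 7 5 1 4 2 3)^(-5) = (0 5 2 6 1 3 7 4)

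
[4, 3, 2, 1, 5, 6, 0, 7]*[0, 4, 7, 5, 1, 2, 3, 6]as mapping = [0→1, 1→5, 2→7, 3→4, 4→2, 5→3, 6→0, 7→6]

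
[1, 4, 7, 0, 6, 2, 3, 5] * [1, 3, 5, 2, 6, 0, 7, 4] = [3, 6, 4, 1, 7, 5, 2, 0]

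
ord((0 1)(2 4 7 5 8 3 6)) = 14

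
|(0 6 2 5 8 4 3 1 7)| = 9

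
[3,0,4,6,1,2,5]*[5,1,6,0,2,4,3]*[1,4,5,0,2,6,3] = [1,6,5,0,4,3,2]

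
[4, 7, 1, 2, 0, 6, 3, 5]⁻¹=[4, 2, 3, 6, 0, 7, 5, 1]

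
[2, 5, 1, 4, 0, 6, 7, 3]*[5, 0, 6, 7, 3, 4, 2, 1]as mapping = [0→6, 1→4, 2→0, 3→3, 4→5, 5→2, 6→1, 7→7]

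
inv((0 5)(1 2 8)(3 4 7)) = (0 5)(1 8 2)(3 7 4)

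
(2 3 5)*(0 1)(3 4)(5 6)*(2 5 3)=(0 1)(2 4)(3 6)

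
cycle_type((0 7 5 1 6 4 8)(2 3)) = 2.7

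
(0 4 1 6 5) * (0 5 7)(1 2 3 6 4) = (0 1 4 2 3 6 7)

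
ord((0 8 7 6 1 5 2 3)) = 8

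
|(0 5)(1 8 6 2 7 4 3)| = 14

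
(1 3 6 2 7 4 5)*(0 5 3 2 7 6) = (0 5 1 2 6 7 4 3)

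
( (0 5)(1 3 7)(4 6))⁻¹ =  (0 5)(1 7 3)(4 6)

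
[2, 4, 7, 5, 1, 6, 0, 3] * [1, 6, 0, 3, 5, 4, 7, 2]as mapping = [0→0, 1→5, 2→2, 3→4, 4→6, 5→7, 6→1, 7→3]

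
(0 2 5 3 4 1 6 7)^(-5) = (0 3 6 2 4 7 5 1)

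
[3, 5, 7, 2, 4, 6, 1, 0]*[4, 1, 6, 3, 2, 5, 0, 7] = [3, 5, 7, 6, 2, 0, 1, 4]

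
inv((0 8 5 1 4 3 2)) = (0 2 3 4 1 5 8)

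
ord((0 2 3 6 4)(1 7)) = 10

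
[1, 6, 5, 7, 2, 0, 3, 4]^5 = [4, 2, 3, 0, 6, 7, 5, 1]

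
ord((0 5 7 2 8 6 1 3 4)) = 9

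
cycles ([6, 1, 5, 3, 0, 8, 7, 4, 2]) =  (0 6 7 4)(2 5 8)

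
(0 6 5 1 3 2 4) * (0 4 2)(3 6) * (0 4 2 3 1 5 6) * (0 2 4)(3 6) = (0 1 2 6 3)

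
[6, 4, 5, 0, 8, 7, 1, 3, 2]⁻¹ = [3, 6, 8, 7, 1, 2, 0, 5, 4]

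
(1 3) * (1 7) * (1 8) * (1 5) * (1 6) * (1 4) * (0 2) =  (0 2)(1 3 7 8 5 6 4)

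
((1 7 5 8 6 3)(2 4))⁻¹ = (1 3 6 8 5 7)(2 4)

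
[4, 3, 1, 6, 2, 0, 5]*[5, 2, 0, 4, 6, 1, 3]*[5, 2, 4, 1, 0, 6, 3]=[3, 0, 4, 1, 5, 6, 2]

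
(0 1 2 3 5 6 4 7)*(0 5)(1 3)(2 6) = (0 3)(1 6 4 7 5 2)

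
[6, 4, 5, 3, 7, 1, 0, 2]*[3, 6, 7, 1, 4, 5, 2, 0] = [2, 4, 5, 1, 0, 6, 3, 7]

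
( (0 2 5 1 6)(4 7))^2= (0 5 6 2 1)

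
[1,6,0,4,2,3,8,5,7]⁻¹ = [2,0,4,5,3,7,1,8,6]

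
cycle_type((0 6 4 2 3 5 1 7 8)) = 9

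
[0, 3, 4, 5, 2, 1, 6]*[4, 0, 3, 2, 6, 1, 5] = [4, 2, 6, 1, 3, 0, 5]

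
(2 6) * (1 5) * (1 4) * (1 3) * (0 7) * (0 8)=(0 7 8)(1 5 4 3)(2 6)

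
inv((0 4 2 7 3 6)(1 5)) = (0 6 3 7 2 4)(1 5)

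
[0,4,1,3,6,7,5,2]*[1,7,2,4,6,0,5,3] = [1,6,7,4,5,3,0,2]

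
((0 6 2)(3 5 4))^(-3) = ()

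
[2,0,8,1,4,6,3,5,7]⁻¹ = [1,3,0,6,4,7,5,8,2]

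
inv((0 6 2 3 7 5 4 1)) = (0 1 4 5 7 3 2 6)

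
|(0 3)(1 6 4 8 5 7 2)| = 14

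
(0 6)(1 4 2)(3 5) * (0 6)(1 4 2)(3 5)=(1 2 4)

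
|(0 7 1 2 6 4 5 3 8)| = 9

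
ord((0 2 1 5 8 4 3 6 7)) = 9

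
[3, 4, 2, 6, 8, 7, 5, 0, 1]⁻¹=[7, 8, 2, 0, 1, 6, 3, 5, 4]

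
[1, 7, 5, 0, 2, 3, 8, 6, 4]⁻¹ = [3, 0, 4, 5, 8, 2, 7, 1, 6]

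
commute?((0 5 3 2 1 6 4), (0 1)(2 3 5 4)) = no:(0 5 3 2 1 6 4) * (0 1)(2 3 5 4) = (0 4 1 6 2), (0 1)(2 3 5 4) * (0 5 3 2 1 6 4) = (0 6 4 1 5)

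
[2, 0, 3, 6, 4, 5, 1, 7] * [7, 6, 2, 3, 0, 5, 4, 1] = [2, 7, 3, 4, 0, 5, 6, 1]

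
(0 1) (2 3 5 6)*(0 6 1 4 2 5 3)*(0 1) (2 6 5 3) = (0 4 6 3 2 1 5) 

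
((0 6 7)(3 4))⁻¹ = (0 7 6)(3 4)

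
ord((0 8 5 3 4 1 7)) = 7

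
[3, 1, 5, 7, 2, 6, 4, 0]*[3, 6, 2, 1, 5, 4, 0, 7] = [1, 6, 4, 7, 2, 0, 5, 3]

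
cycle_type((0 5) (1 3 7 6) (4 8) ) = 2^2.4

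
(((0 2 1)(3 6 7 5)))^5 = (0 1 2)(3 6 7 5)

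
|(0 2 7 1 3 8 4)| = 7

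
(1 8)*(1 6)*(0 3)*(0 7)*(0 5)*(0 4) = (0 3 7 5 4)(1 8 6)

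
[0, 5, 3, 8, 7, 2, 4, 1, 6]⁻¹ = [0, 7, 5, 2, 6, 1, 8, 4, 3]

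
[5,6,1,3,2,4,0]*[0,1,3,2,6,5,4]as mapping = [0→5,1→4,2→1,3→2,4→3,5→6,6→0]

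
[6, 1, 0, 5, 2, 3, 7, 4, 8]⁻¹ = [2, 1, 4, 5, 7, 3, 0, 6, 8]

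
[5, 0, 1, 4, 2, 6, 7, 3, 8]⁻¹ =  [1, 2, 4, 7, 3, 0, 5, 6, 8]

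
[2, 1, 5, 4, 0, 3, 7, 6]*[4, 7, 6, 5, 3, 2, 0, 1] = [6, 7, 2, 3, 4, 5, 1, 0]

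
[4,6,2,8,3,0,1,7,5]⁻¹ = [5,6,2,4,0,8,1,7,3]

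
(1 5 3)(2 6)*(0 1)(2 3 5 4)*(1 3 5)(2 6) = (0 3)(1 4 6 5)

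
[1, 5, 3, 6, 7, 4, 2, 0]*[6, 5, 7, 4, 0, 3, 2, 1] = [5, 3, 4, 2, 1, 0, 7, 6]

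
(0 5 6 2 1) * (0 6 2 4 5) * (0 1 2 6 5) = (0 1 5 6 4)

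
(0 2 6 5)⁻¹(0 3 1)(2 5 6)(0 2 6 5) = (0 5 6)(1 2 3)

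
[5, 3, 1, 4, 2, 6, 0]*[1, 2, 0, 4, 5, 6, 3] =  [6, 4, 2, 5, 0, 3, 1]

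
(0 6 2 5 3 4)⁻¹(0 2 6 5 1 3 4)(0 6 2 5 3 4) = (0 6 5 2 3 1 4)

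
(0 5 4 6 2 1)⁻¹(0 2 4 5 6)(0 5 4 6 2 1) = (1 6 4 2 5)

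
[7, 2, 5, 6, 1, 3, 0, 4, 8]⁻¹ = [6, 4, 1, 5, 7, 2, 3, 0, 8]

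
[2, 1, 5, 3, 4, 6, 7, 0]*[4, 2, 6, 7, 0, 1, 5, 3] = [6, 2, 1, 7, 0, 5, 3, 4]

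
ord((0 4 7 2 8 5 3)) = 7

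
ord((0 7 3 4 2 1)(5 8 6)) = 6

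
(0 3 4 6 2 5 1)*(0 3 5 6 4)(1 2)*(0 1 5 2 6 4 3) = (0 2 4 3 1)(5 6)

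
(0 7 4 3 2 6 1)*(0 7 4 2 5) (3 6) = (0 4 6 1 7 2 3 5) 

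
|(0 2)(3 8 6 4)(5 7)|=4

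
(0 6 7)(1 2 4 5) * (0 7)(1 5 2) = (0 6)(2 4)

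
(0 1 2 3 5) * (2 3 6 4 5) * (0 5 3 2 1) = (1 2 6 4 3)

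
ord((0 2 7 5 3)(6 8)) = 10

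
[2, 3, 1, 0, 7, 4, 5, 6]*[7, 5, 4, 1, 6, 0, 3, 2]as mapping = [0→4, 1→1, 2→5, 3→7, 4→2, 5→6, 6→0, 7→3]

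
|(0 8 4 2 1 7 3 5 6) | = 9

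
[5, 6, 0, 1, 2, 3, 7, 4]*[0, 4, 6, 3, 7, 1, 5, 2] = [1, 5, 0, 4, 6, 3, 2, 7]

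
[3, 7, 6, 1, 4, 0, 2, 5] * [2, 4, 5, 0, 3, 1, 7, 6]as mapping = [0→0, 1→6, 2→7, 3→4, 4→3, 5→2, 6→5, 7→1]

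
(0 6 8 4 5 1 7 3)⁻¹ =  (0 3 7 1 5 4 8 6)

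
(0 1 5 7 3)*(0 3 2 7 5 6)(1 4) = (0 4 1 6)(2 7)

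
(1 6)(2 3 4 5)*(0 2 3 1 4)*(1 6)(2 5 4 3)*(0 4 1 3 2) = (0 5)(1 3 4)(2 6)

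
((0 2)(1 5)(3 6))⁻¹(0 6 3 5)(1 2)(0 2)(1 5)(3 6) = (0 5)(1 2 3 6)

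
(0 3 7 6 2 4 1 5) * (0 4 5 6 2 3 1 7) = (0 1 6 3)(2 5 4 7)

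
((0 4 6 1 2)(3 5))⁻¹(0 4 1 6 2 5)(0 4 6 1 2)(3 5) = (0 3 4 6 2 1)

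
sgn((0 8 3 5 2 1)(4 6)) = 1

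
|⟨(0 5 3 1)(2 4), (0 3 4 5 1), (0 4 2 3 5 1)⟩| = 720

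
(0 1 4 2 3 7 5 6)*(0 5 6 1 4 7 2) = (0 4)(1 7 6 5)(2 3)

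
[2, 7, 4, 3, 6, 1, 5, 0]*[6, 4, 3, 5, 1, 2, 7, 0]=[3, 0, 1, 5, 7, 4, 2, 6]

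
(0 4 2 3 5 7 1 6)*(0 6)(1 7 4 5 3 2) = (0 5 4 1)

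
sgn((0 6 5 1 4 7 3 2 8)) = 1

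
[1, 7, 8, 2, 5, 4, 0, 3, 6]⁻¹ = [6, 0, 3, 7, 5, 4, 8, 1, 2]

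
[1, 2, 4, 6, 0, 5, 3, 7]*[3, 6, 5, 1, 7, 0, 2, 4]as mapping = [0→6, 1→5, 2→7, 3→2, 4→3, 5→0, 6→1, 7→4]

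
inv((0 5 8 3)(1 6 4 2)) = (0 3 8 5)(1 2 4 6)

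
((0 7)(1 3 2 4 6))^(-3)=(0 7)(1 2 6 3 4)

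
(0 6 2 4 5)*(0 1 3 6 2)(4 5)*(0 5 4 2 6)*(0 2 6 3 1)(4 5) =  (0 3 2 5)(4 6)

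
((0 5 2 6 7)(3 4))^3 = (0 6 5 7 2)(3 4)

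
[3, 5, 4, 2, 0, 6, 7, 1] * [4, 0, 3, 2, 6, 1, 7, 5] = [2, 1, 6, 3, 4, 7, 5, 0]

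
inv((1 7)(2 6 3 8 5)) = (1 7)(2 5 8 3 6)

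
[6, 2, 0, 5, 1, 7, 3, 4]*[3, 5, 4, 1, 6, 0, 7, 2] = [7, 4, 3, 0, 5, 2, 1, 6]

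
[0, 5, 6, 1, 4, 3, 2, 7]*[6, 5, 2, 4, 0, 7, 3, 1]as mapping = [0→6, 1→7, 2→3, 3→5, 4→0, 5→4, 6→2, 7→1]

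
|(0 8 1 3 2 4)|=6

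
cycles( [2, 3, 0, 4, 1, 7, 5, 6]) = (0 2)(1 3 4)(5 7 6)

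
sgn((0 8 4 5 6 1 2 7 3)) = 1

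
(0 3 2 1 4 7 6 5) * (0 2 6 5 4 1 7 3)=(2 7 5)(3 6 4)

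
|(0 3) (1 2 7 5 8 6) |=6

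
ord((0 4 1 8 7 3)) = 6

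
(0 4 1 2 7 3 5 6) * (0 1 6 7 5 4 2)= (0 2 5 7 3 4 6 1)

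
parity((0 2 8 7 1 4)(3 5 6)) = odd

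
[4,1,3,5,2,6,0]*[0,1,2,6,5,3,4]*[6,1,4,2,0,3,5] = [3,1,5,2,4,0,6]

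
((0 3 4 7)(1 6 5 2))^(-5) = (0 7 4 3)(1 2 5 6)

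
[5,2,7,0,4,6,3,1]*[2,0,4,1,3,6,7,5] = [6,4,5,2,3,7,1,0]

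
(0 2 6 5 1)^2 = (0 6 1 2 5)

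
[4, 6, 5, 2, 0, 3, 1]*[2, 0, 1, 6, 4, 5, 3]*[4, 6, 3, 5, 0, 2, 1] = [0, 5, 2, 6, 3, 1, 4]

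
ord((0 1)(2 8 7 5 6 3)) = 6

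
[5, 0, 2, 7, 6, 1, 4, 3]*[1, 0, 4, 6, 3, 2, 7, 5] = [2, 1, 4, 5, 7, 0, 3, 6]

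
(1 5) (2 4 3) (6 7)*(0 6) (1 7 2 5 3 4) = (0 6 2 1 3 5 7) 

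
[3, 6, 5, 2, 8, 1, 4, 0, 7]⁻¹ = [7, 5, 3, 0, 6, 2, 1, 8, 4]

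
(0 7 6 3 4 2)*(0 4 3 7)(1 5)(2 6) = (1 5)(2 4 6 7)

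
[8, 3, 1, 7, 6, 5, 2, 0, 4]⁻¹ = [7, 2, 6, 1, 8, 5, 4, 3, 0]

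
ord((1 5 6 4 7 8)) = 6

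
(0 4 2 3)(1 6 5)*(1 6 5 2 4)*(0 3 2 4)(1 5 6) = (0 5 1 6 4)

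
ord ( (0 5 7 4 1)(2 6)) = 10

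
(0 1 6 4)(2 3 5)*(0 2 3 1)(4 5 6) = (1 4 2)(3 6 5)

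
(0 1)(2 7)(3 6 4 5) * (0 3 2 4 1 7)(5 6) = (0 7 4 6 1 3 5 2)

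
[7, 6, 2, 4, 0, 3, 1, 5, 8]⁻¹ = [4, 6, 2, 5, 3, 7, 1, 0, 8]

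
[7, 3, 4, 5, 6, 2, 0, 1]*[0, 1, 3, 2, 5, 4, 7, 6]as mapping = [0→6, 1→2, 2→5, 3→4, 4→7, 5→3, 6→0, 7→1]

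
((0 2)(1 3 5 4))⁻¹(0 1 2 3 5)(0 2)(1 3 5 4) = (0 5 4 2 3)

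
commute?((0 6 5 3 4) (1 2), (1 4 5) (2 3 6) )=no:(0 6 5 3 4) (1 2) * (1 4 5) (2 3 6)=(0 2 4) (1 3 5 6), (1 4 5) (2 3 6) * (0 6 5 3 4) (1 2)=(0 6 1) (2 4 3 5) 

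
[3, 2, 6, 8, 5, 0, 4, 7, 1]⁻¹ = [5, 8, 1, 0, 6, 4, 2, 7, 3]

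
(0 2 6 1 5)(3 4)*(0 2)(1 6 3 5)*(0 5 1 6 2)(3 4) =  (0 5)(1 6 2 4)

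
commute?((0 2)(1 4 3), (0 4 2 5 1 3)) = no:(0 2)(1 4 3)*(0 4 2 5 1 3) = (0 5 1 2 4), (0 4 2 5 1 3)*(0 2)(1 4 3) = (0 3 2 5 4)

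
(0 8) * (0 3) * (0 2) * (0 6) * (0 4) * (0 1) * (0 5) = (0 8 3 2 6 4 1 5)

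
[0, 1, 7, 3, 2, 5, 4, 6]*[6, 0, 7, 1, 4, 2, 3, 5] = [6, 0, 5, 1, 7, 2, 4, 3]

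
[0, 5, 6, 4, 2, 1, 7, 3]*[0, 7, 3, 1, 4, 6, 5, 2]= [0, 6, 5, 4, 3, 7, 2, 1]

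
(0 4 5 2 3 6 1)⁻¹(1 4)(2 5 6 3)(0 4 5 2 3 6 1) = (0 5)(1 6 3 2)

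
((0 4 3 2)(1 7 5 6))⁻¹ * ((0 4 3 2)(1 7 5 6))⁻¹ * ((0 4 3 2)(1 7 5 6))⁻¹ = (0 4 3 2)(1 7 5 6)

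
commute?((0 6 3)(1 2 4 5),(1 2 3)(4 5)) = no:(0 6 3)(1 2 4 5)*(1 2 3)(4 5) = (0 6 1 3)(2 5),(1 2 3)(4 5)*(0 6 3)(1 2 4 5) = (0 6 3 2)(1 4)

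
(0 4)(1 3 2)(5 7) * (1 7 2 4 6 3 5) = (0 6 3 4)(1 5 2 7)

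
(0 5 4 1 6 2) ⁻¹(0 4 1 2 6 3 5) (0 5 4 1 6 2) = (0 2 3 4 5 1 6) 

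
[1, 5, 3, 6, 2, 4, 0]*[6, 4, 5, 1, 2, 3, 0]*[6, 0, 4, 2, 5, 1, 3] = [5, 2, 0, 6, 1, 4, 3]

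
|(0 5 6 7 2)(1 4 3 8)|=20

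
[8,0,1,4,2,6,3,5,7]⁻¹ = [1,2,4,6,3,7,5,8,0]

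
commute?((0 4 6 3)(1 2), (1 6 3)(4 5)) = no:(0 4 6 3)(1 2)*(1 6 3)(4 5) = (0 5 4 3)(1 2 6), (1 6 3)(4 5)*(0 4 6 3)(1 2) = (0 4 5 6)(1 3 2)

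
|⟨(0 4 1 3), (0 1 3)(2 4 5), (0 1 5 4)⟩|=720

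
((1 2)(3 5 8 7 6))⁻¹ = (1 2)(3 6 7 8 5)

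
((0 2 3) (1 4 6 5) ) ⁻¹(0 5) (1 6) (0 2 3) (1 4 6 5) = (1 2) (4 5) 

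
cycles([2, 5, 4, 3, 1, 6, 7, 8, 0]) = (0 2 4 1 5 6 7 8)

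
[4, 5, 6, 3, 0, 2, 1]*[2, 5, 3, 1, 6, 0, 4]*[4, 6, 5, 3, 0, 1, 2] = [2, 4, 0, 6, 5, 3, 1]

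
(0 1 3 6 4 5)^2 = (0 3 4)(1 6 5)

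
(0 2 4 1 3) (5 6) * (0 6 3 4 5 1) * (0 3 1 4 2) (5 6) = (1 2 6 4 3 5) 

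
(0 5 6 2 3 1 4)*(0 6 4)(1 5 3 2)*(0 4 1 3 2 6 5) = (0 2 6 3)(1 4 5)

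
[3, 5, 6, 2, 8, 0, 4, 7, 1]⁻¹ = [5, 8, 3, 0, 6, 1, 2, 7, 4]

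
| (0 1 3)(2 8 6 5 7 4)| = 6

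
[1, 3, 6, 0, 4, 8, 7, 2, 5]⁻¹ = [3, 0, 7, 1, 4, 8, 2, 6, 5]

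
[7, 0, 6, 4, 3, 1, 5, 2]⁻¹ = [1, 5, 7, 4, 3, 6, 2, 0]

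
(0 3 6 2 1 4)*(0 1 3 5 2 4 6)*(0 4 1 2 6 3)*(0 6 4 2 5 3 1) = (0 3 2 6)(4 5)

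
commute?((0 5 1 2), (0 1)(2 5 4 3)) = no:(0 5 1 2)*(0 1)(2 5 4 3) = (0 4 3 2 1 5), (0 1)(2 5 4 3)*(0 5 1 2) = (0 2 1 5 4 3)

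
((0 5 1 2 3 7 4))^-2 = (0 7 2 5 4 3 1)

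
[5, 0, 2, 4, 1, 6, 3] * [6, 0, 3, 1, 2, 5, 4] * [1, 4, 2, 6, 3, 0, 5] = [0, 5, 6, 2, 1, 3, 4]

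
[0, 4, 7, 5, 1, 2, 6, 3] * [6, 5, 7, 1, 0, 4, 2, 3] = [6, 0, 3, 4, 5, 7, 2, 1]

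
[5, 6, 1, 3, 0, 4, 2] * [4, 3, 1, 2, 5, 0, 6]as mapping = [0→0, 1→6, 2→3, 3→2, 4→4, 5→5, 6→1]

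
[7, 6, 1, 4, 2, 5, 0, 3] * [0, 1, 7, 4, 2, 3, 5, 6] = [6, 5, 1, 2, 7, 3, 0, 4]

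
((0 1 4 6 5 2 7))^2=(0 4 5 7 1 6 2)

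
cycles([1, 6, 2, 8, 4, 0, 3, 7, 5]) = (0 1 6 3 8 5)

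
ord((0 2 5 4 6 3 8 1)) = 8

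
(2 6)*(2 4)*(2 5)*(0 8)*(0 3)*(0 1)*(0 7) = (0 8 3 1 7)(2 6 4 5)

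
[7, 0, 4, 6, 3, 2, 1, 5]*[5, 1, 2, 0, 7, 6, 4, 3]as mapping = [0→3, 1→5, 2→7, 3→4, 4→0, 5→2, 6→1, 7→6]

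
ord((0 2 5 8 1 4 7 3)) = 8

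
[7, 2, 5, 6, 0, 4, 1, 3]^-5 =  [6, 4, 0, 2, 3, 7, 5, 1]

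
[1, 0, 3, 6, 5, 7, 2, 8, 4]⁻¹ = [1, 0, 6, 2, 8, 4, 3, 5, 7]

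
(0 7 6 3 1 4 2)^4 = (0 1 7 4 6 2 3)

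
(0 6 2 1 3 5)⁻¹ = (0 5 3 1 2 6)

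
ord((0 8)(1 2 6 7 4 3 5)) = 14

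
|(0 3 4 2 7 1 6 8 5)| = 9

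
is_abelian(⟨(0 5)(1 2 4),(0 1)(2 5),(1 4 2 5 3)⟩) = no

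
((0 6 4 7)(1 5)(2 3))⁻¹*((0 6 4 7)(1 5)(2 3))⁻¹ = (0 4)(6 7)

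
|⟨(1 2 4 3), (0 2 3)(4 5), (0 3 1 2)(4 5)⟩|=720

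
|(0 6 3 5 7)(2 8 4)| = 15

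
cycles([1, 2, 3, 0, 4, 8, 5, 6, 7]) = (0 1 2 3) (5 8 7 6) 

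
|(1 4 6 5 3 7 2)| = 7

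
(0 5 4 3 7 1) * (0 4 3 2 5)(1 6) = (1 4 2 5 3 7 6)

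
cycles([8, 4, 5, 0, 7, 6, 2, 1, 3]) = (0 8 3)(1 4 7)(2 5 6)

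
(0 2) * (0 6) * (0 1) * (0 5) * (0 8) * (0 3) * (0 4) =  (0 2 6 1 5 8 3 4)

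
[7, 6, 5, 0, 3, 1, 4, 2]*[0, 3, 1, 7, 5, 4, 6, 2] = [2, 6, 4, 0, 7, 3, 5, 1]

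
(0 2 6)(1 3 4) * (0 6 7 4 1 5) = (0 2 7 4 5)(1 3)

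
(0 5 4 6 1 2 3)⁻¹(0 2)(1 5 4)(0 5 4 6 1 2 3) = (2 4 6)(3 5)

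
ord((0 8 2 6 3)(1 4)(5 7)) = 10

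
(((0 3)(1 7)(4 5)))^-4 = ()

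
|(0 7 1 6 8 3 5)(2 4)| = 14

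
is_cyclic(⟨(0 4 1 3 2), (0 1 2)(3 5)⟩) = no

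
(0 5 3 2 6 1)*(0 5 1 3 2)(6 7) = (0 1 5 2 7 6 3)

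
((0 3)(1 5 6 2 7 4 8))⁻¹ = (0 3)(1 8 4 7 2 6 5)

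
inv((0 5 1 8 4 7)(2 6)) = (0 7 4 8 1 5)(2 6)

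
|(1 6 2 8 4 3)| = 6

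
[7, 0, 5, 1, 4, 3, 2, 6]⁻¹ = [1, 3, 6, 5, 4, 2, 7, 0]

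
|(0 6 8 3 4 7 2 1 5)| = 9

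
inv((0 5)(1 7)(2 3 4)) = (0 5)(1 7)(2 4 3)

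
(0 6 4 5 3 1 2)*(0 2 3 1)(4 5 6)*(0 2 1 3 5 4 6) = (0 6 4)(1 5 3 2)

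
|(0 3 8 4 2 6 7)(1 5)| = 14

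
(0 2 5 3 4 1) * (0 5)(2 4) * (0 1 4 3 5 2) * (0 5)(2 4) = (0 3 5)(1 4 2)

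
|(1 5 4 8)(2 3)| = 4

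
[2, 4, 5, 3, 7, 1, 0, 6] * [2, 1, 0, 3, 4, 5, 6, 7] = [0, 4, 5, 3, 7, 1, 2, 6]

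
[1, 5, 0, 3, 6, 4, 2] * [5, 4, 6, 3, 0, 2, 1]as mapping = [0→4, 1→2, 2→5, 3→3, 4→1, 5→0, 6→6]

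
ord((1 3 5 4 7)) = 5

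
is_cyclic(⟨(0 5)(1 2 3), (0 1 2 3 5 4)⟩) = no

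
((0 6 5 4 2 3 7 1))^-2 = (0 7 2 5)(1 3 4 6)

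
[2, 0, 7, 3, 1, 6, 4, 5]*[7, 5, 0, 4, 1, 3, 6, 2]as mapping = [0→0, 1→7, 2→2, 3→4, 4→5, 5→6, 6→1, 7→3]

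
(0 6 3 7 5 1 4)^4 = (0 5 6 1 3 4 7)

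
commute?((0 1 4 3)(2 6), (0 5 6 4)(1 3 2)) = no:(0 1 4 3)(2 6) * (0 5 6 4)(1 3 2) = (0 3 5 6 1)(2 4), (0 5 6 4)(1 3 2) * (0 1 4 3)(2 6) = (0 5 2 4 1)(3 6)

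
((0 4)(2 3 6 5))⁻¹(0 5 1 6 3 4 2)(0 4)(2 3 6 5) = (0 3 4 2 1 5 6)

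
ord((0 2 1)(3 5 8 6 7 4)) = 6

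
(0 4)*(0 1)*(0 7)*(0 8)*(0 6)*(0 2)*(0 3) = (0 4 1 7 8 6 2 3)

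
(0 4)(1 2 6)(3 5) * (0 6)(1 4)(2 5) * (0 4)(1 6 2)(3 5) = (0 6)(1 3)(2 4)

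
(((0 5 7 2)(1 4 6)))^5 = (0 5 7 2)(1 6 4)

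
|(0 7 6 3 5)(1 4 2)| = 15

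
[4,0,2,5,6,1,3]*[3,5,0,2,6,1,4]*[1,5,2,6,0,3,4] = [4,6,1,5,0,3,2]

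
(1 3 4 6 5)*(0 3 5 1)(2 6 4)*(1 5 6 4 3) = (0 1 6 5)(2 4 3)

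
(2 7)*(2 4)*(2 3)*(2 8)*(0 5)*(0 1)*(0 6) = (0 5 1 6)(2 7 4 3 8)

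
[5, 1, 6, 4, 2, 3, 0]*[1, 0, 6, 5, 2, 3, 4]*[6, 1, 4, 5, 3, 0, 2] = [5, 6, 3, 4, 2, 0, 1]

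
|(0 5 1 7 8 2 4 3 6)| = 9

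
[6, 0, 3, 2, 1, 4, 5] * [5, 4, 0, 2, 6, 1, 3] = [3, 5, 2, 0, 4, 6, 1]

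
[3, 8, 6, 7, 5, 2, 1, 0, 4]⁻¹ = [7, 6, 5, 0, 8, 4, 2, 3, 1]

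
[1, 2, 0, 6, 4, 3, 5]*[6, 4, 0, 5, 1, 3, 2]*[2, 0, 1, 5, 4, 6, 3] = [4, 2, 3, 1, 0, 6, 5]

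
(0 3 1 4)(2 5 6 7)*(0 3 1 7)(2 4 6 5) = (0 1 6)(3 7 4)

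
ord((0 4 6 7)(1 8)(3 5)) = 4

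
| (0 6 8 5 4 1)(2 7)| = 6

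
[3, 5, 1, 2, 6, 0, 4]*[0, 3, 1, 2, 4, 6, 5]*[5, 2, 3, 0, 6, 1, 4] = [3, 4, 0, 2, 1, 5, 6]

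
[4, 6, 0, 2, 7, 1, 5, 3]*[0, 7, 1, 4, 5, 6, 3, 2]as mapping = [0→5, 1→3, 2→0, 3→1, 4→2, 5→7, 6→6, 7→4]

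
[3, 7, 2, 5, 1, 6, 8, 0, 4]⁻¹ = [7, 4, 2, 0, 8, 3, 5, 1, 6]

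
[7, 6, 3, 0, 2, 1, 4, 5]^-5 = [1, 2, 7, 5, 0, 4, 3, 6]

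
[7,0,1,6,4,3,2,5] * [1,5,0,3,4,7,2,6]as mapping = [0→6,1→1,2→5,3→2,4→4,5→3,6→0,7→7]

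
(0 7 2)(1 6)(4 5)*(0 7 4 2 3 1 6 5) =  (0 4)(1 5 2 7 3)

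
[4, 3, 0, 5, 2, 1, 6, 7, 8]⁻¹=[2, 5, 4, 1, 0, 3, 6, 7, 8]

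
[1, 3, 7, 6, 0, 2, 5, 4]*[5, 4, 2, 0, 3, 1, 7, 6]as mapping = [0→4, 1→0, 2→6, 3→7, 4→5, 5→2, 6→1, 7→3]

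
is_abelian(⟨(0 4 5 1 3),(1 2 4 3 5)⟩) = no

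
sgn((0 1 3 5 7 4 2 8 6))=1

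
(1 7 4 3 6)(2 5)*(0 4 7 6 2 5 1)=(0 4 3 2 1 6)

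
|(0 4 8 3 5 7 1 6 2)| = 9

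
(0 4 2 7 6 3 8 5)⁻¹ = (0 5 8 3 6 7 2 4)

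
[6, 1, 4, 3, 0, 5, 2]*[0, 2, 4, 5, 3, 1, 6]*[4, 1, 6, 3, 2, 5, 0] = [0, 6, 3, 5, 4, 1, 2] 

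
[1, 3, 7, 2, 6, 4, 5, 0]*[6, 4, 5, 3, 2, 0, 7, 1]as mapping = [0→4, 1→3, 2→1, 3→5, 4→7, 5→2, 6→0, 7→6]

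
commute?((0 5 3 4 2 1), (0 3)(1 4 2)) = no:(0 5 3 4 2 1)*(0 3)(1 4 2) = (0 5)(1 3 2 4), (0 3)(1 4 2)*(0 5 3 4 2 1) = (0 4 1 2)(3 5)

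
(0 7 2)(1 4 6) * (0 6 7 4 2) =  (0 4 7)(1 2 6)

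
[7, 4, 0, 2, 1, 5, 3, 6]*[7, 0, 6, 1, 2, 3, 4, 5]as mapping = [0→5, 1→2, 2→7, 3→6, 4→0, 5→3, 6→1, 7→4]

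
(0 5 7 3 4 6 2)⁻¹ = (0 2 6 4 3 7 5)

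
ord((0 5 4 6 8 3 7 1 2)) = 9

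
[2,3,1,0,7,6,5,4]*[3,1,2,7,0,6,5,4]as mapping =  [0→2,1→7,2→1,3→3,4→4,5→5,6→6,7→0]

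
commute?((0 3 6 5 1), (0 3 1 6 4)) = no:(0 3 6 5 1) * (0 3 1 6 4) = (0 1 3 4)(5 6), (0 3 1 6 4) * (0 3 6 5 1) = (0 6 4 3)(1 5)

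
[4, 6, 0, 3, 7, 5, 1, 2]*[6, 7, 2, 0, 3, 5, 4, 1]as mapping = [0→3, 1→4, 2→6, 3→0, 4→1, 5→5, 6→7, 7→2]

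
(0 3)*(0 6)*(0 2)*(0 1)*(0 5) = (0 3 6 2 1 5) 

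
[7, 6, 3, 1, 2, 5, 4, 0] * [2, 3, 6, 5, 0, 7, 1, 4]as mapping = [0→4, 1→1, 2→5, 3→3, 4→6, 5→7, 6→0, 7→2]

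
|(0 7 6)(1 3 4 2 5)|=15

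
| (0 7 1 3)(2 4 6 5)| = 4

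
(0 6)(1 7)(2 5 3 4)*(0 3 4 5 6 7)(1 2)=(0 7 2 6 3 5 4 1)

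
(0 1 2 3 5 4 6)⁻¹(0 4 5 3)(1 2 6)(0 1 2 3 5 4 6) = (0 2 3)(1 6 4 5)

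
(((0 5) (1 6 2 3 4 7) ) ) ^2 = (1 2 4) (3 7 6) 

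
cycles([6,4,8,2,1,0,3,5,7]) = (0 6 3 2 8 7 5)(1 4)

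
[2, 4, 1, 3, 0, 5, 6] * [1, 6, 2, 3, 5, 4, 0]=[2, 5, 6, 3, 1, 4, 0]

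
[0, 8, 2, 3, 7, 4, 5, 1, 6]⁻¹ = [0, 7, 2, 3, 5, 6, 8, 4, 1]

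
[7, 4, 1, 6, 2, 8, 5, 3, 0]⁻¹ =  [8, 2, 4, 7, 1, 6, 3, 0, 5]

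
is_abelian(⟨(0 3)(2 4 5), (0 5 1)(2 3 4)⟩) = no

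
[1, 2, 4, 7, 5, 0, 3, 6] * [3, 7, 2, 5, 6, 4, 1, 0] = [7, 2, 6, 0, 4, 3, 5, 1] 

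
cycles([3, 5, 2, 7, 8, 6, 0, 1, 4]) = (0 3 7 1 5 6)(4 8)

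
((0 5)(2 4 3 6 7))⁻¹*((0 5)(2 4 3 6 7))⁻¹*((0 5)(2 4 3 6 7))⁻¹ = (0 5)(2 3 7 4 6)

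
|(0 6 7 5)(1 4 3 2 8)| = 20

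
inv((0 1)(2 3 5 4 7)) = (0 1)(2 7 4 5 3)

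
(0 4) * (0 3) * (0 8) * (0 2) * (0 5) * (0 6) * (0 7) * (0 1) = (0 4 3 8 2 5 6 7 1)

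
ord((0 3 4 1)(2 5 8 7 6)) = 20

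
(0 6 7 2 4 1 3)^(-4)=(0 2 3 7 1 6 4)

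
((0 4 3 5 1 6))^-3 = (0 5)(1 4)(3 6)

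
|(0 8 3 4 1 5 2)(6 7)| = 14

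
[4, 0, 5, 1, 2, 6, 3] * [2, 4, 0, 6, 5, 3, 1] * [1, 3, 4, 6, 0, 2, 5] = [2, 4, 6, 0, 1, 3, 5]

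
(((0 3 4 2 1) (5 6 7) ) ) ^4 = (0 1 2 4 3) (5 6 7) 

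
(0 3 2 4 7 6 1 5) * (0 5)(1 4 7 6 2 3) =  (0 1)(2 7)(4 6)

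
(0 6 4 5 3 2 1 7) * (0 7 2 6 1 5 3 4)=(0 1 2 5 4 3 6)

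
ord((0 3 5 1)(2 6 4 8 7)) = 20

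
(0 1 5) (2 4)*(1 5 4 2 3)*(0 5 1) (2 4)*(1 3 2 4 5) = (0 3) (1 4 2 5) 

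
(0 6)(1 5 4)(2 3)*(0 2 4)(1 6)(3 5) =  (0 1 3 4 6 2 5)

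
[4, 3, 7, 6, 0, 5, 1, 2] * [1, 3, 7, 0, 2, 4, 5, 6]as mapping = [0→2, 1→0, 2→6, 3→5, 4→1, 5→4, 6→3, 7→7]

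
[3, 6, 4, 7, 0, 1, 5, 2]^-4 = [3, 5, 4, 7, 0, 6, 1, 2]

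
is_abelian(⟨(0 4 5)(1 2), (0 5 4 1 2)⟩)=no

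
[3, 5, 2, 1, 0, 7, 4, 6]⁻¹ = [4, 3, 2, 0, 6, 1, 7, 5]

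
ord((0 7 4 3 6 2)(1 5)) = 6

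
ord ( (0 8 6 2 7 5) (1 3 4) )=6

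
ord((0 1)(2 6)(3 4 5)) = 6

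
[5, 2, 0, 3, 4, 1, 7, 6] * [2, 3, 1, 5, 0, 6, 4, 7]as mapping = [0→6, 1→1, 2→2, 3→5, 4→0, 5→3, 6→7, 7→4]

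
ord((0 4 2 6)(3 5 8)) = 12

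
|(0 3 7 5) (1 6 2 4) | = 4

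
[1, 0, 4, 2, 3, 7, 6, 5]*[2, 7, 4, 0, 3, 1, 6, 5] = [7, 2, 3, 4, 0, 5, 6, 1]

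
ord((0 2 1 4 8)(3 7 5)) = 15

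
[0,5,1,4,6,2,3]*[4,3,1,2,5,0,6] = [4,0,3,5,6,1,2]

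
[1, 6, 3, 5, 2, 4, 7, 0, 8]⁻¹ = [7, 0, 4, 2, 5, 3, 1, 6, 8]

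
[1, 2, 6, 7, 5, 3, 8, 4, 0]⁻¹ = [8, 0, 1, 5, 7, 4, 2, 3, 6]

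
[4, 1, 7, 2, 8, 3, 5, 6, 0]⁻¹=[8, 1, 3, 5, 0, 6, 7, 2, 4]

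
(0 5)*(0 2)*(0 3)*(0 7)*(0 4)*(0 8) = (0 5 2 3 7 4 8)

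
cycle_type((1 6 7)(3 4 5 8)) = 3.4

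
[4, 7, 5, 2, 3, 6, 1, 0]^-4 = [5, 3, 7, 1, 6, 0, 4, 2]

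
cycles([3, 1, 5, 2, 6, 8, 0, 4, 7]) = (0 3 2 5 8 7 4 6)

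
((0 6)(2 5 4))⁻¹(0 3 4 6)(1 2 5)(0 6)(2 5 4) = (0 6 3 2)(1 5 4)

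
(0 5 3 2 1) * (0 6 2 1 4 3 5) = (1 6 2 4 3)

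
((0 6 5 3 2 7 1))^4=(0 2 6 7 5 1 3)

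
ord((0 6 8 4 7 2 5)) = 7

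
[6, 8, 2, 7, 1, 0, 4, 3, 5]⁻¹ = [5, 4, 2, 7, 6, 8, 0, 3, 1]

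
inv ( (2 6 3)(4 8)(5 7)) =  (2 3 6)(4 8)(5 7)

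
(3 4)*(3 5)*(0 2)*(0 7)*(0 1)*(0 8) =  (0 2 7 1 8) (3 4 5) 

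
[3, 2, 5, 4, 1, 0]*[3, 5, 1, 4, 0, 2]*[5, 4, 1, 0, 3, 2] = [3, 4, 1, 5, 2, 0]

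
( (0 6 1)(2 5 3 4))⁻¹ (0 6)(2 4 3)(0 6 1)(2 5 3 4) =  (1 6)(2 4 5)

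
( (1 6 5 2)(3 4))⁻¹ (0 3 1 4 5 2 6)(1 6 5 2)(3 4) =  (0 4 6 3 2 1 5)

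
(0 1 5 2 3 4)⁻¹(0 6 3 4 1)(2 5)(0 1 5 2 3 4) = (0 5 1 6 4)(2 3)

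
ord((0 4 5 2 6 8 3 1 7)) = 9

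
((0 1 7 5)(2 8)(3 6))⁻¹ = (0 5 7 1)(2 8)(3 6)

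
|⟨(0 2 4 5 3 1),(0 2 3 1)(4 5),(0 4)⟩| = 72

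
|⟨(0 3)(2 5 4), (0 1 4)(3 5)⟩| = 720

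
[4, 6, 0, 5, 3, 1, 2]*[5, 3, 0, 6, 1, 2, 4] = [1, 4, 5, 2, 6, 3, 0]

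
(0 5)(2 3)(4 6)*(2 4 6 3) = (0 5)(3 4)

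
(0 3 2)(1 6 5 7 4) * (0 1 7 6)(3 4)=(0 4 7 3 2 1)(5 6)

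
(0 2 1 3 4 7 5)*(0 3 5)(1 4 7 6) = (0 2 4 6 1 5 3 7)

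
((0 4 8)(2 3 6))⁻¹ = (0 8 4)(2 6 3)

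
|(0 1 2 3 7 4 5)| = 7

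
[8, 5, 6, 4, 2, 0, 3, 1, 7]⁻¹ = [5, 7, 4, 6, 3, 1, 2, 8, 0]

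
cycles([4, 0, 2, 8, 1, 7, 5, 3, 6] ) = (0 4 1)(3 8 6 5 7)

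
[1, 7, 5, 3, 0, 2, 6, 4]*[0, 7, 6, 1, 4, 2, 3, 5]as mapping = [0→7, 1→5, 2→2, 3→1, 4→0, 5→6, 6→3, 7→4]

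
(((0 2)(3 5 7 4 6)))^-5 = (0 2)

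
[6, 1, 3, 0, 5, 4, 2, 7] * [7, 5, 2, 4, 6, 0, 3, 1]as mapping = [0→3, 1→5, 2→4, 3→7, 4→0, 5→6, 6→2, 7→1]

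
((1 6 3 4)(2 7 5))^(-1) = (1 4 3 6)(2 5 7)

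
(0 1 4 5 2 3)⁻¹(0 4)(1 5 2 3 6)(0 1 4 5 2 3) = (0 6 4 2 3)(1 5)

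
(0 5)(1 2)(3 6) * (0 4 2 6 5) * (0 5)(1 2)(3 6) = (0 5 4 1 3)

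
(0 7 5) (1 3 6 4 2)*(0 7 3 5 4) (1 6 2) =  (0 3 2 6) (1 5 7 4) 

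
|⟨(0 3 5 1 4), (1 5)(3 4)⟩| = 10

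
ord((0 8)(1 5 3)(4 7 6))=6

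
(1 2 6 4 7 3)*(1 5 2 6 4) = (1 6)(2 4 7 3 5)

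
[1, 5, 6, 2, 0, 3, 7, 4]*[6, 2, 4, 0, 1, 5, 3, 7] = [2, 5, 3, 4, 6, 0, 7, 1]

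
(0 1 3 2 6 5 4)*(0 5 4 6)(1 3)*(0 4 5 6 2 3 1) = (0 1)(2 4 6 5)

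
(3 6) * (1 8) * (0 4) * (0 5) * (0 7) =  (0 4 5 7)(1 8)(3 6)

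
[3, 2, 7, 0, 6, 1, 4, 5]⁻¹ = [3, 5, 1, 0, 6, 7, 4, 2]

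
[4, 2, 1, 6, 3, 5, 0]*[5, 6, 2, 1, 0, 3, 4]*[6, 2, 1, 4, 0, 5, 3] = [6, 1, 3, 0, 2, 4, 5]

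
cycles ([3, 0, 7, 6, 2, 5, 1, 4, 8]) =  (0 3 6 1)(2 7 4)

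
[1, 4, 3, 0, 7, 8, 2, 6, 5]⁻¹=[3, 0, 6, 2, 1, 8, 7, 4, 5]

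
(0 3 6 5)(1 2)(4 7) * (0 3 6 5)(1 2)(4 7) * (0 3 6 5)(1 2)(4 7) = (0 5 6 3)(1 2)(4 7)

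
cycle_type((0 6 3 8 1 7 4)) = 7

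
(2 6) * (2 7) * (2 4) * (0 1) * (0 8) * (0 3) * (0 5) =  (0 1 8 3 5)(2 6 7 4)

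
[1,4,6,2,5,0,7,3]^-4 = [0,1,2,3,4,5,6,7]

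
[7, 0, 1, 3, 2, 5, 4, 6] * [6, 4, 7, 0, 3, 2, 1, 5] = [5, 6, 4, 0, 7, 2, 3, 1]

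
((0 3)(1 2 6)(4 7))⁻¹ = (0 3)(1 6 2)(4 7)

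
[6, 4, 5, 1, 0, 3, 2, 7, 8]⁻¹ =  [4, 3, 6, 5, 1, 2, 0, 7, 8]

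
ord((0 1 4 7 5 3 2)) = 7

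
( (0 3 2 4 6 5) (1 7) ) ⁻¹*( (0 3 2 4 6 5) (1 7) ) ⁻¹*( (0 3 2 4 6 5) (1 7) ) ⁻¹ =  (0 4) (1 7) (2 5) (3 6) 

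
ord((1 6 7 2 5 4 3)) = 7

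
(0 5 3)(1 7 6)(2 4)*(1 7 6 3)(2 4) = (0 5 1 6 7 3)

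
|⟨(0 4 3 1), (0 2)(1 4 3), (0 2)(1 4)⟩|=120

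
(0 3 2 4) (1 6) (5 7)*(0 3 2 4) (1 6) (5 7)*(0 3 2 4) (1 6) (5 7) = (0 4 2 3) (1 6) (5 7) 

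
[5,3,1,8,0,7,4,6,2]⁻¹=[4,2,8,1,6,0,7,5,3]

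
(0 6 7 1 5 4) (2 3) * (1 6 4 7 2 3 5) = (0 4) (2 5 7 6) 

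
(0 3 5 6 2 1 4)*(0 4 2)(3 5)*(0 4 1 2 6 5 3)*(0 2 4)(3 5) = (0 5 3 2 4 1 6)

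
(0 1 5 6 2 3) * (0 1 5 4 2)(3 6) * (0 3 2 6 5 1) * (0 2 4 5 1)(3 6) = (1 5 4 3 2)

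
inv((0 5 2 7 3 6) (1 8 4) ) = (0 6 3 7 2 5) (1 4 8) 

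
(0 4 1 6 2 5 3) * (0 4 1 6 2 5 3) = (0 1 2 3 4 6 5)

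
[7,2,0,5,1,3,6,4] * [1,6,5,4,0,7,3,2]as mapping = [0→2,1→5,2→1,3→7,4→6,5→4,6→3,7→0]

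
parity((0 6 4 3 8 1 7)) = even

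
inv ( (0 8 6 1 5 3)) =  (0 3 5 1 6 8)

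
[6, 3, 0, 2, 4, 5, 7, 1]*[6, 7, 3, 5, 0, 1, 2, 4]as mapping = [0→2, 1→5, 2→6, 3→3, 4→0, 5→1, 6→4, 7→7]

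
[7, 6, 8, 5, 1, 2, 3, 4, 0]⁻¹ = [8, 4, 5, 6, 7, 3, 1, 0, 2]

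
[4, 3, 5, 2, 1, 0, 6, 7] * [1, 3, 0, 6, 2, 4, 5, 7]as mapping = [0→2, 1→6, 2→4, 3→0, 4→3, 5→1, 6→5, 7→7]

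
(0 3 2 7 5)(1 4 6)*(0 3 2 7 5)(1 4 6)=(0 2 5 3 7)(1 6 4)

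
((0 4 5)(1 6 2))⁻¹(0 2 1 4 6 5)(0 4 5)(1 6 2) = (0 4 1 6 5 2)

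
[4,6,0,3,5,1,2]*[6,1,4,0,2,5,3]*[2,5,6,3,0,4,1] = [6,3,1,2,4,5,0]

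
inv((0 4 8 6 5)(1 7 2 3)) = (0 5 6 8 4)(1 3 2 7)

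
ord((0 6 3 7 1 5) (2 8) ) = 6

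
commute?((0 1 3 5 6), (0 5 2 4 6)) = no:(0 1 3 5 6)*(0 5 2 4 6) = (0 1 3 2 4 6 5), (0 5 2 4 6)*(0 1 3 5 6) = (0 6 1 3 5 2 4)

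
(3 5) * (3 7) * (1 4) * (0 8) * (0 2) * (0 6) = (0 8 2 6)(1 4)(3 5 7)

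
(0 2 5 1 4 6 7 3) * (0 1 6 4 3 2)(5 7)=(1 3)(2 7)(5 6)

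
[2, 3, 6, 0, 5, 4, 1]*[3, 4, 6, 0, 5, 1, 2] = [6, 0, 2, 3, 1, 5, 4]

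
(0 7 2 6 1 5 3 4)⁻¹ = (0 4 3 5 1 6 2 7)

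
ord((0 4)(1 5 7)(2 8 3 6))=12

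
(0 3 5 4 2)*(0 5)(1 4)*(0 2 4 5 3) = (1 5)(2 3)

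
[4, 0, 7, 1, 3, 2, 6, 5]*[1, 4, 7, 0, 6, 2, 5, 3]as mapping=[0→6, 1→1, 2→3, 3→4, 4→0, 5→7, 6→5, 7→2]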